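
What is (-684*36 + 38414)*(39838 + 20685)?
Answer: 834612170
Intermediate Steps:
(-684*36 + 38414)*(39838 + 20685) = (-24624 + 38414)*60523 = 13790*60523 = 834612170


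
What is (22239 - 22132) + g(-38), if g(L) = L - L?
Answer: 107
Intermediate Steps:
g(L) = 0
(22239 - 22132) + g(-38) = (22239 - 22132) + 0 = 107 + 0 = 107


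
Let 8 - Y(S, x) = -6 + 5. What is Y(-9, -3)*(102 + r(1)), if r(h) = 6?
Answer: 972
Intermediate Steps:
Y(S, x) = 9 (Y(S, x) = 8 - (-6 + 5) = 8 - 1*(-1) = 8 + 1 = 9)
Y(-9, -3)*(102 + r(1)) = 9*(102 + 6) = 9*108 = 972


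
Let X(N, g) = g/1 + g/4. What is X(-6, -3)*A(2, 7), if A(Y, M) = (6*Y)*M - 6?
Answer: -585/2 ≈ -292.50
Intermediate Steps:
A(Y, M) = -6 + 6*M*Y (A(Y, M) = 6*M*Y - 6 = -6 + 6*M*Y)
X(N, g) = 5*g/4 (X(N, g) = g*1 + g*(¼) = g + g/4 = 5*g/4)
X(-6, -3)*A(2, 7) = ((5/4)*(-3))*(-6 + 6*7*2) = -15*(-6 + 84)/4 = -15/4*78 = -585/2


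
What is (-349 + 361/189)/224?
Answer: -2050/1323 ≈ -1.5495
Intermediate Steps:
(-349 + 361/189)/224 = (-349 + 361*(1/189))*(1/224) = (-349 + 361/189)*(1/224) = -65600/189*1/224 = -2050/1323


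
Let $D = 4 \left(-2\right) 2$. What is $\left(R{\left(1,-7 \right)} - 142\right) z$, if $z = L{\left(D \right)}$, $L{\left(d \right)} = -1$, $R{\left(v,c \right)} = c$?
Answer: $149$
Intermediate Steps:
$D = -16$ ($D = \left(-8\right) 2 = -16$)
$z = -1$
$\left(R{\left(1,-7 \right)} - 142\right) z = \left(-7 - 142\right) \left(-1\right) = \left(-149\right) \left(-1\right) = 149$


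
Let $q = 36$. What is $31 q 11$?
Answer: $12276$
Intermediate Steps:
$31 q 11 = 31 \cdot 36 \cdot 11 = 1116 \cdot 11 = 12276$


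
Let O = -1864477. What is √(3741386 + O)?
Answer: √1876909 ≈ 1370.0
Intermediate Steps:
√(3741386 + O) = √(3741386 - 1864477) = √1876909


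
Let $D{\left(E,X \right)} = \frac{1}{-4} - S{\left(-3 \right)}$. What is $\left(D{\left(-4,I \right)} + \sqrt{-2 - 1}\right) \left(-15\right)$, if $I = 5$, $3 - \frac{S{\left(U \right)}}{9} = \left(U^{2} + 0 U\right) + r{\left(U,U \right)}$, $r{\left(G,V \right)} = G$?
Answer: $- \frac{1605}{4} - 15 i \sqrt{3} \approx -401.25 - 25.981 i$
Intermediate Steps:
$S{\left(U \right)} = 27 - 9 U - 9 U^{2}$ ($S{\left(U \right)} = 27 - 9 \left(\left(U^{2} + 0 U\right) + U\right) = 27 - 9 \left(\left(U^{2} + 0\right) + U\right) = 27 - 9 \left(U^{2} + U\right) = 27 - 9 \left(U + U^{2}\right) = 27 - \left(9 U + 9 U^{2}\right) = 27 - 9 U - 9 U^{2}$)
$D{\left(E,X \right)} = \frac{107}{4}$ ($D{\left(E,X \right)} = \frac{1}{-4} - \left(27 - -27 - 9 \left(-3\right)^{2}\right) = - \frac{1}{4} - \left(27 + 27 - 81\right) = - \frac{1}{4} - -27 = - \frac{1}{4} + 27 = \frac{107}{4}$)
$\left(D{\left(-4,I \right)} + \sqrt{-2 - 1}\right) \left(-15\right) = \left(\frac{107}{4} + \sqrt{-2 - 1}\right) \left(-15\right) = \left(\frac{107}{4} + \sqrt{-3}\right) \left(-15\right) = \left(\frac{107}{4} + i \sqrt{3}\right) \left(-15\right) = - \frac{1605}{4} - 15 i \sqrt{3}$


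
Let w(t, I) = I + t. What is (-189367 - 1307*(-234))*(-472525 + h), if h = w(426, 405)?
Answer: -54938671874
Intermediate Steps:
h = 831 (h = 405 + 426 = 831)
(-189367 - 1307*(-234))*(-472525 + h) = (-189367 - 1307*(-234))*(-472525 + 831) = (-189367 + 305838)*(-471694) = 116471*(-471694) = -54938671874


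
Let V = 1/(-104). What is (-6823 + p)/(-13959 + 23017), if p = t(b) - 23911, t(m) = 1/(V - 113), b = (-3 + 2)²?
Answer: -180608403/53229337 ≈ -3.3930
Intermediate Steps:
V = -1/104 ≈ -0.0096154
b = 1 (b = (-1)² = 1)
t(m) = -104/11753 (t(m) = 1/(-1/104 - 113) = 1/(-11753/104) = -104/11753)
p = -281026087/11753 (p = -104/11753 - 23911 = -281026087/11753 ≈ -23911.)
(-6823 + p)/(-13959 + 23017) = (-6823 - 281026087/11753)/(-13959 + 23017) = -361216806/11753/9058 = -361216806/11753*1/9058 = -180608403/53229337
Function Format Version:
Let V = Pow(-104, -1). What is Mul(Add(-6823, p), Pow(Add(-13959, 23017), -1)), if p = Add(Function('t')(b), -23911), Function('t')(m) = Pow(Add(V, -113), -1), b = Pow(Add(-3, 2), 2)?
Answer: Rational(-180608403, 53229337) ≈ -3.3930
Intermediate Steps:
V = Rational(-1, 104) ≈ -0.0096154
b = 1 (b = Pow(-1, 2) = 1)
Function('t')(m) = Rational(-104, 11753) (Function('t')(m) = Pow(Add(Rational(-1, 104), -113), -1) = Pow(Rational(-11753, 104), -1) = Rational(-104, 11753))
p = Rational(-281026087, 11753) (p = Add(Rational(-104, 11753), -23911) = Rational(-281026087, 11753) ≈ -23911.)
Mul(Add(-6823, p), Pow(Add(-13959, 23017), -1)) = Mul(Add(-6823, Rational(-281026087, 11753)), Pow(Add(-13959, 23017), -1)) = Mul(Rational(-361216806, 11753), Pow(9058, -1)) = Mul(Rational(-361216806, 11753), Rational(1, 9058)) = Rational(-180608403, 53229337)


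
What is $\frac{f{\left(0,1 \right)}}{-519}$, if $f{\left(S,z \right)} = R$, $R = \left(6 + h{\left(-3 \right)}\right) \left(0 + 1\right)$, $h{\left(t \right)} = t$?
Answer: $- \frac{1}{173} \approx -0.0057803$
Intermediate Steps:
$R = 3$ ($R = \left(6 - 3\right) \left(0 + 1\right) = 3 \cdot 1 = 3$)
$f{\left(S,z \right)} = 3$
$\frac{f{\left(0,1 \right)}}{-519} = \frac{1}{-519} \cdot 3 = \left(- \frac{1}{519}\right) 3 = - \frac{1}{173}$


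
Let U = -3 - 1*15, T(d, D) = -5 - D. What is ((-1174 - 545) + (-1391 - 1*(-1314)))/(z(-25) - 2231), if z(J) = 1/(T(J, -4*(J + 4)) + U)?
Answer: 96086/119359 ≈ 0.80502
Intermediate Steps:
U = -18 (U = -3 - 15 = -18)
z(J) = 1/(-7 + 4*J) (z(J) = 1/((-5 - (-4)*(J + 4)) - 18) = 1/((-5 - (-4)*(4 + J)) - 18) = 1/((-5 - (-16 - 4*J)) - 18) = 1/((-5 + (16 + 4*J)) - 18) = 1/((11 + 4*J) - 18) = 1/(-7 + 4*J))
((-1174 - 545) + (-1391 - 1*(-1314)))/(z(-25) - 2231) = ((-1174 - 545) + (-1391 - 1*(-1314)))/(1/(-7 + 4*(-25)) - 2231) = (-1719 + (-1391 + 1314))/(1/(-7 - 100) - 2231) = (-1719 - 77)/(1/(-107) - 2231) = -1796/(-1/107 - 2231) = -1796/(-238718/107) = -1796*(-107/238718) = 96086/119359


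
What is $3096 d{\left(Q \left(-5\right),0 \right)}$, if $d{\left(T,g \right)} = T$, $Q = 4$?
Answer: $-61920$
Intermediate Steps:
$3096 d{\left(Q \left(-5\right),0 \right)} = 3096 \cdot 4 \left(-5\right) = 3096 \left(-20\right) = -61920$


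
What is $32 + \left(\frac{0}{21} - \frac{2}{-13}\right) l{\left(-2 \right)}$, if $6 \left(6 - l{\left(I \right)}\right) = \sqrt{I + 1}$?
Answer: $\frac{428}{13} - \frac{i}{39} \approx 32.923 - 0.025641 i$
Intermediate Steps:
$l{\left(I \right)} = 6 - \frac{\sqrt{1 + I}}{6}$ ($l{\left(I \right)} = 6 - \frac{\sqrt{I + 1}}{6} = 6 - \frac{\sqrt{1 + I}}{6}$)
$32 + \left(\frac{0}{21} - \frac{2}{-13}\right) l{\left(-2 \right)} = 32 + \left(\frac{0}{21} - \frac{2}{-13}\right) \left(6 - \frac{\sqrt{1 - 2}}{6}\right) = 32 + \left(0 \cdot \frac{1}{21} - - \frac{2}{13}\right) \left(6 - \frac{\sqrt{-1}}{6}\right) = 32 + \left(0 + \frac{2}{13}\right) \left(6 - \frac{i}{6}\right) = 32 + \frac{2 \left(6 - \frac{i}{6}\right)}{13} = 32 + \left(\frac{12}{13} - \frac{i}{39}\right) = \frac{428}{13} - \frac{i}{39}$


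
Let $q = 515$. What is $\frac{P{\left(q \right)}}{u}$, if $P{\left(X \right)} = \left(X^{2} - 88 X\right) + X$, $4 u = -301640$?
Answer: $- \frac{22042}{7541} \approx -2.923$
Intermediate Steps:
$u = -75410$ ($u = \frac{1}{4} \left(-301640\right) = -75410$)
$P{\left(X \right)} = X^{2} - 87 X$
$\frac{P{\left(q \right)}}{u} = \frac{515 \left(-87 + 515\right)}{-75410} = 515 \cdot 428 \left(- \frac{1}{75410}\right) = 220420 \left(- \frac{1}{75410}\right) = - \frac{22042}{7541}$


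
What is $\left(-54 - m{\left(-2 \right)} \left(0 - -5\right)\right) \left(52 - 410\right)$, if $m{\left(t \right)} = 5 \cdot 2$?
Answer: $37232$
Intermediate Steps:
$m{\left(t \right)} = 10$
$\left(-54 - m{\left(-2 \right)} \left(0 - -5\right)\right) \left(52 - 410\right) = \left(-54 - 10 \left(0 - -5\right)\right) \left(52 - 410\right) = \left(-54 - 10 \left(0 + 5\right)\right) \left(-358\right) = \left(-54 - 10 \cdot 5\right) \left(-358\right) = \left(-54 - 50\right) \left(-358\right) = \left(-104\right) \left(-358\right) = 37232$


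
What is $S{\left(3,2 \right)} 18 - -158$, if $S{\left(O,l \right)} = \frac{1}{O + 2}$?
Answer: $\frac{808}{5} \approx 161.6$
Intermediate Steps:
$S{\left(O,l \right)} = \frac{1}{2 + O}$
$S{\left(3,2 \right)} 18 - -158 = \frac{1}{2 + 3} \cdot 18 - -158 = \frac{1}{5} \cdot 18 + 158 = \frac{18}{5} + 158 = \frac{808}{5}$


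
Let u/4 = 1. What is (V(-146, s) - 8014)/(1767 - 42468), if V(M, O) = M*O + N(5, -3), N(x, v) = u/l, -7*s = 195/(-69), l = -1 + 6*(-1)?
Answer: 1299836/6552861 ≈ 0.19836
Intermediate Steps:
u = 4 (u = 4*1 = 4)
l = -7 (l = -1 - 6 = -7)
s = 65/161 (s = -195/(7*(-69)) = -195*(-1)/(7*69) = -⅐*(-65/23) = 65/161 ≈ 0.40373)
N(x, v) = -4/7 (N(x, v) = 4/(-7) = 4*(-⅐) = -4/7)
V(M, O) = -4/7 + M*O (V(M, O) = M*O - 4/7 = -4/7 + M*O)
(V(-146, s) - 8014)/(1767 - 42468) = ((-4/7 - 146*65/161) - 8014)/(1767 - 42468) = ((-4/7 - 9490/161) - 8014)/(-40701) = (-9582/161 - 8014)*(-1/40701) = -1299836/161*(-1/40701) = 1299836/6552861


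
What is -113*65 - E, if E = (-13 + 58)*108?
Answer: -12205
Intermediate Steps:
E = 4860 (E = 45*108 = 4860)
-113*65 - E = -113*65 - 1*4860 = -7345 - 4860 = -12205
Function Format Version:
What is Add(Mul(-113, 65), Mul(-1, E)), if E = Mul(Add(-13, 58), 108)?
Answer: -12205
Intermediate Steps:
E = 4860 (E = Mul(45, 108) = 4860)
Add(Mul(-113, 65), Mul(-1, E)) = Add(Mul(-113, 65), Mul(-1, 4860)) = Add(-7345, -4860) = -12205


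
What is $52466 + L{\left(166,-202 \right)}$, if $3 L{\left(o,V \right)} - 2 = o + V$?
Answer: $\frac{157364}{3} \approx 52455.0$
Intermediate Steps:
$L{\left(o,V \right)} = \frac{2}{3} + \frac{V}{3} + \frac{o}{3}$ ($L{\left(o,V \right)} = \frac{2}{3} + \frac{o + V}{3} = \frac{2}{3} + \frac{V + o}{3} = \frac{2}{3} + \left(\frac{V}{3} + \frac{o}{3}\right) = \frac{2}{3} + \frac{V}{3} + \frac{o}{3}$)
$52466 + L{\left(166,-202 \right)} = 52466 + \left(\frac{2}{3} + \frac{1}{3} \left(-202\right) + \frac{1}{3} \cdot 166\right) = 52466 + \left(\frac{2}{3} - \frac{202}{3} + \frac{166}{3}\right) = 52466 - \frac{34}{3} = \frac{157364}{3}$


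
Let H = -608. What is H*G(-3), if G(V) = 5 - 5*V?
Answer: -12160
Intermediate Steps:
H*G(-3) = -608*(5 - 5*(-3)) = -608*(5 + 15) = -608*20 = -12160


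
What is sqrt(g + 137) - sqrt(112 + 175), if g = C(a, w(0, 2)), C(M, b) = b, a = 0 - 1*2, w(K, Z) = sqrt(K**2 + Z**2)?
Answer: sqrt(139) - sqrt(287) ≈ -5.1512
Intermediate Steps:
a = -2 (a = 0 - 2 = -2)
g = 2 (g = sqrt(0**2 + 2**2) = sqrt(0 + 4) = sqrt(4) = 2)
sqrt(g + 137) - sqrt(112 + 175) = sqrt(2 + 137) - sqrt(112 + 175) = sqrt(139) - sqrt(287)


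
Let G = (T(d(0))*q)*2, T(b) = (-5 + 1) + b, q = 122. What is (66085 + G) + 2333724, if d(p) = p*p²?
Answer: 2398833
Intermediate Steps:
d(p) = p³
T(b) = -4 + b
G = -976 (G = ((-4 + 0³)*122)*2 = ((-4 + 0)*122)*2 = -4*122*2 = -488*2 = -976)
(66085 + G) + 2333724 = (66085 - 976) + 2333724 = 65109 + 2333724 = 2398833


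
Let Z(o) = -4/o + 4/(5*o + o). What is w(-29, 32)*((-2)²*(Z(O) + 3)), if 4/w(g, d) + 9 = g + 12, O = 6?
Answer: -176/117 ≈ -1.5043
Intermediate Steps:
w(g, d) = 4/(3 + g) (w(g, d) = 4/(-9 + (g + 12)) = 4/(-9 + (12 + g)) = 4/(3 + g))
Z(o) = -10/(3*o) (Z(o) = -4/o + 4/((6*o)) = -4/o + 4*(1/(6*o)) = -4/o + 2/(3*o) = -10/(3*o))
w(-29, 32)*((-2)²*(Z(O) + 3)) = (4/(3 - 29))*((-2)²*(-10/3/6 + 3)) = (4/(-26))*(4*(-10/3*⅙ + 3)) = (4*(-1/26))*(4*(-5/9 + 3)) = -8*22/(13*9) = -2/13*88/9 = -176/117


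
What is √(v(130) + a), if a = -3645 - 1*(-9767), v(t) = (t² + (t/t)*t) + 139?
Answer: √23291 ≈ 152.61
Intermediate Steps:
v(t) = 139 + t + t² (v(t) = (t² + 1*t) + 139 = (t² + t) + 139 = (t + t²) + 139 = 139 + t + t²)
a = 6122 (a = -3645 + 9767 = 6122)
√(v(130) + a) = √((139 + 130 + 130²) + 6122) = √((139 + 130 + 16900) + 6122) = √(17169 + 6122) = √23291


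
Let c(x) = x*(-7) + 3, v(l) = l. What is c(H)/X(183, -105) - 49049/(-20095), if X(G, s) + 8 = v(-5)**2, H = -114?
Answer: 16929928/341615 ≈ 49.558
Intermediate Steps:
c(x) = 3 - 7*x (c(x) = -7*x + 3 = 3 - 7*x)
X(G, s) = 17 (X(G, s) = -8 + (-5)**2 = -8 + 25 = 17)
c(H)/X(183, -105) - 49049/(-20095) = (3 - 7*(-114))/17 - 49049/(-20095) = (3 + 798)*(1/17) - 49049*(-1/20095) = 801*(1/17) + 49049/20095 = 801/17 + 49049/20095 = 16929928/341615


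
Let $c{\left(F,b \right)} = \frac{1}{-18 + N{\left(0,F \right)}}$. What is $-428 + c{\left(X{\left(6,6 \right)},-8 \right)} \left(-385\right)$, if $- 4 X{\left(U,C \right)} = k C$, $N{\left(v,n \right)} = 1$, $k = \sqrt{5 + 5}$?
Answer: $- \frac{6891}{17} \approx -405.35$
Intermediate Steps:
$k = \sqrt{10} \approx 3.1623$
$X{\left(U,C \right)} = - \frac{C \sqrt{10}}{4}$ ($X{\left(U,C \right)} = - \frac{\sqrt{10} C}{4} = - \frac{C \sqrt{10}}{4}$)
$c{\left(F,b \right)} = - \frac{1}{17}$ ($c{\left(F,b \right)} = \frac{1}{-18 + 1} = \frac{1}{-17} = - \frac{1}{17}$)
$-428 + c{\left(X{\left(6,6 \right)},-8 \right)} \left(-385\right) = -428 - - \frac{385}{17} = -428 + \frac{385}{17} = - \frac{6891}{17}$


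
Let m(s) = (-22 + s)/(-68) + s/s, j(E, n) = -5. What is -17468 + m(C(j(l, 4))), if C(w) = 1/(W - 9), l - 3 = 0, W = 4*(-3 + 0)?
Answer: -24942413/1428 ≈ -17467.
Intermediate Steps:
W = -12 (W = 4*(-3) = -12)
l = 3 (l = 3 + 0 = 3)
C(w) = -1/21 (C(w) = 1/(-12 - 9) = 1/(-21) = -1/21)
m(s) = 45/34 - s/68 (m(s) = (-22 + s)*(-1/68) + 1 = (11/34 - s/68) + 1 = 45/34 - s/68)
-17468 + m(C(j(l, 4))) = -17468 + (45/34 - 1/68*(-1/21)) = -17468 + (45/34 + 1/1428) = -17468 + 1891/1428 = -24942413/1428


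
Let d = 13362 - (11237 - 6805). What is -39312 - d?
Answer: -48242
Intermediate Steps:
d = 8930 (d = 13362 - 1*4432 = 13362 - 4432 = 8930)
-39312 - d = -39312 - 1*8930 = -39312 - 8930 = -48242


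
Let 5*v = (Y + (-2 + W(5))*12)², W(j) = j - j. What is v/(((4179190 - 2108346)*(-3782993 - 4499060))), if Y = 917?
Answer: -797449/85754198813660 ≈ -9.2992e-9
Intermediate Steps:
W(j) = 0
v = 797449/5 (v = (917 + (-2 + 0)*12)²/5 = (917 - 2*12)²/5 = (917 - 24)²/5 = (⅕)*893² = (⅕)*797449 = 797449/5 ≈ 1.5949e+5)
v/(((4179190 - 2108346)*(-3782993 - 4499060))) = 797449/(5*(((4179190 - 2108346)*(-3782993 - 4499060)))) = 797449/(5*((2070844*(-8282053)))) = (797449/5)/(-17150839762732) = (797449/5)*(-1/17150839762732) = -797449/85754198813660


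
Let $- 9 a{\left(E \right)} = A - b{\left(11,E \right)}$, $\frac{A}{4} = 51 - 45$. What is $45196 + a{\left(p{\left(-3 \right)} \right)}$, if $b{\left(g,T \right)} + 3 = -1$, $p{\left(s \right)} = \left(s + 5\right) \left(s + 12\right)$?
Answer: $\frac{406736}{9} \approx 45193.0$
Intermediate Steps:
$p{\left(s \right)} = \left(5 + s\right) \left(12 + s\right)$
$b{\left(g,T \right)} = -4$ ($b{\left(g,T \right)} = -3 - 1 = -4$)
$A = 24$ ($A = 4 \left(51 - 45\right) = 4 \cdot 6 = 24$)
$a{\left(E \right)} = - \frac{28}{9}$ ($a{\left(E \right)} = - \frac{24 - -4}{9} = - \frac{24 + 4}{9} = \left(- \frac{1}{9}\right) 28 = - \frac{28}{9}$)
$45196 + a{\left(p{\left(-3 \right)} \right)} = 45196 - \frac{28}{9} = \frac{406736}{9}$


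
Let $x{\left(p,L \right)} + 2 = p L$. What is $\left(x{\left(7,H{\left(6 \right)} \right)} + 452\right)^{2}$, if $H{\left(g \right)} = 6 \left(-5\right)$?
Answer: $57600$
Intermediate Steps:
$H{\left(g \right)} = -30$
$x{\left(p,L \right)} = -2 + L p$ ($x{\left(p,L \right)} = -2 + p L = -2 + L p$)
$\left(x{\left(7,H{\left(6 \right)} \right)} + 452\right)^{2} = \left(\left(-2 - 210\right) + 452\right)^{2} = \left(-212 + 452\right)^{2} = 240^{2} = 57600$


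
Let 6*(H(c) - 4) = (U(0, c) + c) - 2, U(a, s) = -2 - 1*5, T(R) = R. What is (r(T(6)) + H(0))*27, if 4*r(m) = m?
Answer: 108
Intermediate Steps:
U(a, s) = -7 (U(a, s) = -2 - 5 = -7)
r(m) = m/4
H(c) = 5/2 + c/6 (H(c) = 4 + ((-7 + c) - 2)/6 = 4 + (-9 + c)/6 = 4 + (-3/2 + c/6) = 5/2 + c/6)
(r(T(6)) + H(0))*27 = ((¼)*6 + (5/2 + (⅙)*0))*27 = (3/2 + (5/2 + 0))*27 = (3/2 + 5/2)*27 = 4*27 = 108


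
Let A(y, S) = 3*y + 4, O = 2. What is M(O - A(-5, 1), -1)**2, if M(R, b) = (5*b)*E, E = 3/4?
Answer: 225/16 ≈ 14.063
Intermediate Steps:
E = 3/4 (E = 3*(1/4) = 3/4 ≈ 0.75000)
A(y, S) = 4 + 3*y
M(R, b) = 15*b/4 (M(R, b) = (5*b)*(3/4) = 15*b/4)
M(O - A(-5, 1), -1)**2 = ((15/4)*(-1))**2 = (-15/4)**2 = 225/16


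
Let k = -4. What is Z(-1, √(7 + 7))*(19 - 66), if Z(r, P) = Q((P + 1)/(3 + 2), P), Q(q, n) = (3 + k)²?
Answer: -47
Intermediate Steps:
Q(q, n) = 1 (Q(q, n) = (3 - 4)² = (-1)² = 1)
Z(r, P) = 1
Z(-1, √(7 + 7))*(19 - 66) = 1*(19 - 66) = 1*(-47) = -47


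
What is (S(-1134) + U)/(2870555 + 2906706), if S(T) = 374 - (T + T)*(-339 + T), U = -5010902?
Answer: -8351292/5777261 ≈ -1.4455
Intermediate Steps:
S(T) = 374 - 2*T*(-339 + T)
(S(-1134) + U)/(2870555 + 2906706) = ((374 - 2*(-1134)**2 + 678*(-1134)) - 5010902)/(2870555 + 2906706) = ((374 - 2*1285956 - 768852) - 5010902)/5777261 = ((374 - 2571912 - 768852) - 5010902)*(1/5777261) = (-3340390 - 5010902)*(1/5777261) = -8351292*1/5777261 = -8351292/5777261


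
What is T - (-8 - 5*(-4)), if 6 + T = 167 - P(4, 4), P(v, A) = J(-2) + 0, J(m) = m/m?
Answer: 148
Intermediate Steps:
J(m) = 1
P(v, A) = 1 (P(v, A) = 1 + 0 = 1)
T = 160 (T = -6 + (167 - 1*1) = -6 + (167 - 1) = -6 + 166 = 160)
T - (-8 - 5*(-4)) = 160 - (-8 - 5*(-4)) = 160 - (-8 + 20) = 160 - 1*12 = 160 - 12 = 148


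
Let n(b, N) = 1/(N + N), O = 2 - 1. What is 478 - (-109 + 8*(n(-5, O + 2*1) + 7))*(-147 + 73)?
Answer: -10036/3 ≈ -3345.3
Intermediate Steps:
O = 1
n(b, N) = 1/(2*N)
478 - (-109 + 8*(n(-5, O + 2*1) + 7))*(-147 + 73) = 478 - (-109 + 8*(1/(2*(1 + 2*1)) + 7))*(-147 + 73) = 478 - (-109 + 8*(1/(2*(1 + 2)) + 7))*(-74) = 478 - (-109 + 8*((½)/3 + 7))*(-74) = 478 - (-109 + 8*((½)*(⅓) + 7))*(-74) = 478 - (-109 + 8*(⅙ + 7))*(-74) = 478 - (-109 + 8*(43/6))*(-74) = 478 - (-109 + 172/3)*(-74) = 478 - (-155)*(-74)/3 = 478 - 1*11470/3 = 478 - 11470/3 = -10036/3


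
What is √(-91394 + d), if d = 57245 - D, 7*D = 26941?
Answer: 16*I*√7273/7 ≈ 194.93*I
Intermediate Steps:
D = 26941/7 (D = (⅐)*26941 = 26941/7 ≈ 3848.7)
d = 373774/7 (d = 57245 - 1*26941/7 = 57245 - 26941/7 = 373774/7 ≈ 53396.)
√(-91394 + d) = √(-91394 + 373774/7) = √(-265984/7) = 16*I*√7273/7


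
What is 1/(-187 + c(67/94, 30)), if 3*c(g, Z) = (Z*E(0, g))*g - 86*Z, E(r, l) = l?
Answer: -4418/4603201 ≈ -0.00095977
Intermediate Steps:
c(g, Z) = -86*Z/3 + Z*g²/3 (c(g, Z) = ((Z*g)*g - 86*Z)/3 = (Z*g² - 86*Z)/3 = (-86*Z + Z*g²)/3 = -86*Z/3 + Z*g²/3)
1/(-187 + c(67/94, 30)) = 1/(-187 + (⅓)*30*(-86 + (67/94)²)) = 1/(-187 + (⅓)*30*(-86 + 4489/8836)) = 1/(-187 + (⅓)*30*(-755407/8836)) = 1/(-187 - 3777035/4418) = 1/(-4603201/4418) = -4418/4603201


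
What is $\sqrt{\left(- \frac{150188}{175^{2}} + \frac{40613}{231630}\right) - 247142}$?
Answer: $\frac{i \sqrt{331500730322374962}}{1158150} \approx 497.14 i$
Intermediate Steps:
$\sqrt{\left(- \frac{150188}{175^{2}} + \frac{40613}{231630}\right) - 247142} = \sqrt{\left(- \frac{150188}{30625} + 40613 \cdot \frac{1}{231630}\right) - 247142} = \sqrt{\left(\left(-150188\right) \frac{1}{30625} + \frac{40613}{231630}\right) - 247142} = \sqrt{\left(- \frac{150188}{30625} + \frac{40613}{231630}\right) - 247142} = \sqrt{- \frac{958407809}{202676250} - 247142} = \sqrt{- \frac{50090772185309}{202676250}} = \frac{i \sqrt{331500730322374962}}{1158150}$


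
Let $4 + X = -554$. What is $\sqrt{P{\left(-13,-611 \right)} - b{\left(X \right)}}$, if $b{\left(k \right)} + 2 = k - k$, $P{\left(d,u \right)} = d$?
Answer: $i \sqrt{11} \approx 3.3166 i$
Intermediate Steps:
$X = -558$ ($X = -4 - 554 = -558$)
$b{\left(k \right)} = -2$ ($b{\left(k \right)} = -2 + \left(k - k\right) = -2 + 0 = -2$)
$\sqrt{P{\left(-13,-611 \right)} - b{\left(X \right)}} = \sqrt{-13 - -2} = \sqrt{-13 + 2} = \sqrt{-11} = i \sqrt{11}$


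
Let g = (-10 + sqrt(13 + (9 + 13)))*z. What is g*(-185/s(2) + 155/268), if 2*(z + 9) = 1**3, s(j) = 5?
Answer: -829685/268 + 165937*sqrt(35)/536 ≈ -1264.3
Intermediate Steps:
z = -17/2 (z = -9 + (1/2)*1**3 = -9 + (1/2)*1 = -9 + 1/2 = -17/2 ≈ -8.5000)
g = 85 - 17*sqrt(35)/2 (g = (-10 + sqrt(13 + (9 + 13)))*(-17/2) = (-10 + sqrt(13 + 22))*(-17/2) = (-10 + sqrt(35))*(-17/2) = 85 - 17*sqrt(35)/2 ≈ 34.713)
g*(-185/s(2) + 155/268) = (85 - 17*sqrt(35)/2)*(-185/5 + 155/268) = (85 - 17*sqrt(35)/2)*(-185*1/5 + 155*(1/268)) = (85 - 17*sqrt(35)/2)*(-37 + 155/268) = (85 - 17*sqrt(35)/2)*(-9761/268) = -829685/268 + 165937*sqrt(35)/536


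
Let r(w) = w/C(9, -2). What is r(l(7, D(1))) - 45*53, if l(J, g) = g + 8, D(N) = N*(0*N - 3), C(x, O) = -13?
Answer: -31010/13 ≈ -2385.4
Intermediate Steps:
D(N) = -3*N (D(N) = N*(0 - 3) = N*(-3) = -3*N)
l(J, g) = 8 + g
r(w) = -w/13 (r(w) = w/(-13) = w*(-1/13) = -w/13)
r(l(7, D(1))) - 45*53 = -(8 - 3*1)/13 - 45*53 = -(8 - 3)/13 - 2385 = -1/13*5 - 2385 = -5/13 - 2385 = -31010/13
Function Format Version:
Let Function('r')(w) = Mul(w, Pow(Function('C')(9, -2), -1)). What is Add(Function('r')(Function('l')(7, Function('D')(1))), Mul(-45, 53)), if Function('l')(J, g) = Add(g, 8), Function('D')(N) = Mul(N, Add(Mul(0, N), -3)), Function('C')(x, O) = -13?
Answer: Rational(-31010, 13) ≈ -2385.4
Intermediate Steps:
Function('D')(N) = Mul(-3, N) (Function('D')(N) = Mul(N, Add(0, -3)) = Mul(N, -3) = Mul(-3, N))
Function('l')(J, g) = Add(8, g)
Function('r')(w) = Mul(Rational(-1, 13), w) (Function('r')(w) = Mul(w, Pow(-13, -1)) = Mul(w, Rational(-1, 13)) = Mul(Rational(-1, 13), w))
Add(Function('r')(Function('l')(7, Function('D')(1))), Mul(-45, 53)) = Add(Mul(Rational(-1, 13), Add(8, Mul(-3, 1))), Mul(-45, 53)) = Add(Mul(Rational(-1, 13), Add(8, -3)), -2385) = Add(Mul(Rational(-1, 13), 5), -2385) = Add(Rational(-5, 13), -2385) = Rational(-31010, 13)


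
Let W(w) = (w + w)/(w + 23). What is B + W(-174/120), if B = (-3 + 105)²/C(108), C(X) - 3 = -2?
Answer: 4484066/431 ≈ 10404.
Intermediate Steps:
C(X) = 1 (C(X) = 3 - 2 = 1)
W(w) = 2*w/(23 + w) (W(w) = (2*w)/(23 + w) = 2*w/(23 + w))
B = 10404 (B = (-3 + 105)²/1 = 102²*1 = 10404*1 = 10404)
B + W(-174/120) = 10404 + 2*(-174/120)/(23 - 174/120) = 10404 + 2*(-174*1/120)/(23 - 174*1/120) = 10404 + 2*(-29/20)/(23 - 29/20) = 10404 + 2*(-29/20)/(431/20) = 10404 + 2*(-29/20)*(20/431) = 10404 - 58/431 = 4484066/431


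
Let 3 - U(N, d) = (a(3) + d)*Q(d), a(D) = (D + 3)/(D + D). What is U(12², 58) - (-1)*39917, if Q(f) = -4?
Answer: 40156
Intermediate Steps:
a(D) = (3 + D)/(2*D) (a(D) = (3 + D)/((2*D)) = (3 + D)*(1/(2*D)) = (3 + D)/(2*D))
U(N, d) = 7 + 4*d (U(N, d) = 3 - ((½)*(3 + 3)/3 + d)*(-4) = 3 - ((½)*(⅓)*6 + d)*(-4) = 3 - (1 + d)*(-4) = 3 - (-4 - 4*d) = 3 + (4 + 4*d) = 7 + 4*d)
U(12², 58) - (-1)*39917 = (7 + 4*58) - (-1)*39917 = (7 + 232) - 1*(-39917) = 239 + 39917 = 40156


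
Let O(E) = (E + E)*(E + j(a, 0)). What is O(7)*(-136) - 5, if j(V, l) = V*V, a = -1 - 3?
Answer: -43797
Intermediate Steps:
a = -4
j(V, l) = V²
O(E) = 2*E*(16 + E) (O(E) = (E + E)*(E + (-4)²) = (2*E)*(E + 16) = (2*E)*(16 + E) = 2*E*(16 + E))
O(7)*(-136) - 5 = (2*7*(16 + 7))*(-136) - 5 = (2*7*23)*(-136) - 5 = 322*(-136) - 5 = -43792 - 5 = -43797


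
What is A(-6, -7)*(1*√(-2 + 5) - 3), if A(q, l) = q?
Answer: 18 - 6*√3 ≈ 7.6077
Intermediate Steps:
A(-6, -7)*(1*√(-2 + 5) - 3) = -6*(1*√(-2 + 5) - 3) = -6*(1*√3 - 3) = -6*(√3 - 3) = -6*(-3 + √3) = 18 - 6*√3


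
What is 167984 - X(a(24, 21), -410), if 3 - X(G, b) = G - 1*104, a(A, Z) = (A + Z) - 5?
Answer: 167917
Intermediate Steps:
a(A, Z) = -5 + A + Z
X(G, b) = 107 - G (X(G, b) = 3 - (G - 1*104) = 3 - (G - 104) = 3 - (-104 + G) = 3 + (104 - G) = 107 - G)
167984 - X(a(24, 21), -410) = 167984 - (107 - (-5 + 24 + 21)) = 167984 - (107 - 1*40) = 167984 - (107 - 40) = 167984 - 1*67 = 167984 - 67 = 167917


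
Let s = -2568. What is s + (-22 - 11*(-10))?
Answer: -2480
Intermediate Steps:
s + (-22 - 11*(-10)) = -2568 + (-22 - 11*(-10)) = -2568 + (-22 + 110) = -2568 + 88 = -2480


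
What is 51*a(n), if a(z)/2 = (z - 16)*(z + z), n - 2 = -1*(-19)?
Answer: 21420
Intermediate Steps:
n = 21 (n = 2 - 1*(-19) = 2 + 19 = 21)
a(z) = 4*z*(-16 + z) (a(z) = 2*((z - 16)*(z + z)) = 2*((-16 + z)*(2*z)) = 2*(2*z*(-16 + z)) = 4*z*(-16 + z))
51*a(n) = 51*(4*21*(-16 + 21)) = 51*(4*21*5) = 51*420 = 21420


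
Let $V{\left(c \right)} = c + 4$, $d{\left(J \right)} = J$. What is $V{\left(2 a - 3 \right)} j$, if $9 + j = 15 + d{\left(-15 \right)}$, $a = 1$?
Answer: $-27$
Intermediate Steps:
$V{\left(c \right)} = 4 + c$
$j = -9$ ($j = -9 + \left(15 - 15\right) = -9 + 0 = -9$)
$V{\left(2 a - 3 \right)} j = \left(4 + \left(2 \cdot 1 - 3\right)\right) \left(-9\right) = \left(4 + \left(2 - 3\right)\right) \left(-9\right) = \left(4 - 1\right) \left(-9\right) = 3 \left(-9\right) = -27$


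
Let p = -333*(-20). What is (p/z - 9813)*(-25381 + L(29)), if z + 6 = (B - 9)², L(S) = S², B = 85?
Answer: 138931614900/577 ≈ 2.4078e+8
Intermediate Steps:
p = 6660
z = 5770 (z = -6 + (85 - 9)² = -6 + 76² = -6 + 5776 = 5770)
(p/z - 9813)*(-25381 + L(29)) = (6660/5770 - 9813)*(-25381 + 29²) = (6660*(1/5770) - 9813)*(-25381 + 841) = (666/577 - 9813)*(-24540) = -5661435/577*(-24540) = 138931614900/577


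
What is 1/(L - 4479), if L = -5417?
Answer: -1/9896 ≈ -0.00010105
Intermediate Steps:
1/(L - 4479) = 1/(-5417 - 4479) = 1/(-9896) = -1/9896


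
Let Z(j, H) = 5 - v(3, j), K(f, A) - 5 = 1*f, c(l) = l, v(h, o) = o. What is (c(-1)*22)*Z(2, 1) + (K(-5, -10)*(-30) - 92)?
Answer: -158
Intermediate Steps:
K(f, A) = 5 + f (K(f, A) = 5 + 1*f = 5 + f)
Z(j, H) = 5 - j
(c(-1)*22)*Z(2, 1) + (K(-5, -10)*(-30) - 92) = (-1*22)*(5 - 1*2) + ((5 - 5)*(-30) - 92) = -22*(5 - 2) + (0*(-30) - 92) = -22*3 + (0 - 92) = -66 - 92 = -158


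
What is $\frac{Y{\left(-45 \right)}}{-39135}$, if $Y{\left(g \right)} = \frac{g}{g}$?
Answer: $- \frac{1}{39135} \approx -2.5553 \cdot 10^{-5}$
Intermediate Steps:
$Y{\left(g \right)} = 1$
$\frac{Y{\left(-45 \right)}}{-39135} = 1 \frac{1}{-39135} = 1 \left(- \frac{1}{39135}\right) = - \frac{1}{39135}$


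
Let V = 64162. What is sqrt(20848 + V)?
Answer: sqrt(85010) ≈ 291.56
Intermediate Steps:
sqrt(20848 + V) = sqrt(20848 + 64162) = sqrt(85010)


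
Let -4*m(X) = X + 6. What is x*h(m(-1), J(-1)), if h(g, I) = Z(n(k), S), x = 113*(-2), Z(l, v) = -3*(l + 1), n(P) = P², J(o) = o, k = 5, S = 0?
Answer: 17628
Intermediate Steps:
m(X) = -3/2 - X/4 (m(X) = -(X + 6)/4 = -(6 + X)/4 = -3/2 - X/4)
Z(l, v) = -3 - 3*l (Z(l, v) = -3*(1 + l) = -3 - 3*l)
x = -226
h(g, I) = -78 (h(g, I) = -3 - 3*5² = -3 - 3*25 = -3 - 75 = -78)
x*h(m(-1), J(-1)) = -226*(-78) = 17628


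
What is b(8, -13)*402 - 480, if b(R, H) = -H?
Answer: 4746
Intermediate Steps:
b(8, -13)*402 - 480 = -1*(-13)*402 - 480 = 13*402 - 480 = 5226 - 480 = 4746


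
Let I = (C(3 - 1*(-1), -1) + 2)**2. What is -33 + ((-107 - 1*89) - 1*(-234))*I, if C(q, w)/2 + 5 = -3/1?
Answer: 7415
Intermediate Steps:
C(q, w) = -16 (C(q, w) = -10 + 2*(-3/1) = -10 + 2*(-3*1) = -10 + 2*(-3) = -10 - 6 = -16)
I = 196 (I = (-16 + 2)**2 = (-14)**2 = 196)
-33 + ((-107 - 1*89) - 1*(-234))*I = -33 + ((-107 - 1*89) - 1*(-234))*196 = -33 + ((-107 - 89) + 234)*196 = -33 + (-196 + 234)*196 = -33 + 38*196 = -33 + 7448 = 7415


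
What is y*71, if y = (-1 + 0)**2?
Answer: 71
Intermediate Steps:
y = 1 (y = (-1)**2 = 1)
y*71 = 1*71 = 71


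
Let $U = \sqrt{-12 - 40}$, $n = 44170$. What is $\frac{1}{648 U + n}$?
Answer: $\frac{22085}{986411954} - \frac{324 i \sqrt{13}}{493205977} \approx 2.2389 \cdot 10^{-5} - 2.3686 \cdot 10^{-6} i$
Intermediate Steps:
$U = 2 i \sqrt{13}$ ($U = \sqrt{-52} = 2 i \sqrt{13} \approx 7.2111 i$)
$\frac{1}{648 U + n} = \frac{1}{648 \cdot 2 i \sqrt{13} + 44170} = \frac{1}{1296 i \sqrt{13} + 44170} = \frac{1}{44170 + 1296 i \sqrt{13}}$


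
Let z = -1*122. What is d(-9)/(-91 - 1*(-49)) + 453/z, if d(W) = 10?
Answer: -10123/2562 ≈ -3.9512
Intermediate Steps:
z = -122
d(-9)/(-91 - 1*(-49)) + 453/z = 10/(-91 - 1*(-49)) + 453/(-122) = 10/(-91 + 49) + 453*(-1/122) = 10/(-42) - 453/122 = 10*(-1/42) - 453/122 = -5/21 - 453/122 = -10123/2562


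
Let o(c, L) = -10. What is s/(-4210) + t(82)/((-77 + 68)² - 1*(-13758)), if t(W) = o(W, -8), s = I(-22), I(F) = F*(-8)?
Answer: -1238882/29131095 ≈ -0.042528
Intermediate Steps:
I(F) = -8*F
s = 176 (s = -8*(-22) = 176)
t(W) = -10
s/(-4210) + t(82)/((-77 + 68)² - 1*(-13758)) = 176/(-4210) - 10/((-77 + 68)² - 1*(-13758)) = 176*(-1/4210) - 10/((-9)² + 13758) = -88/2105 - 10/(81 + 13758) = -88/2105 - 10/13839 = -1238882/29131095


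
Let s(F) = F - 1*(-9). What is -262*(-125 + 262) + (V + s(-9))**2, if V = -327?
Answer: 71035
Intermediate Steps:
s(F) = 9 + F (s(F) = F + 9 = 9 + F)
-262*(-125 + 262) + (V + s(-9))**2 = -262*(-125 + 262) + (-327 + (9 - 9))**2 = -262*137 + (-327 + 0)**2 = -35894 + (-327)**2 = -35894 + 106929 = 71035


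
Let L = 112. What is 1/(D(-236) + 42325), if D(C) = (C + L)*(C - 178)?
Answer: 1/93661 ≈ 1.0677e-5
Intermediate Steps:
D(C) = (-178 + C)*(112 + C) (D(C) = (C + 112)*(C - 178) = (112 + C)*(-178 + C) = (-178 + C)*(112 + C))
1/(D(-236) + 42325) = 1/((-19936 + (-236)² - 66*(-236)) + 42325) = 1/((-19936 + 55696 + 15576) + 42325) = 1/(51336 + 42325) = 1/93661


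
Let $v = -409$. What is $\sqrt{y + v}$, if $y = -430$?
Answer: $i \sqrt{839} \approx 28.965 i$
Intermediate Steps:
$\sqrt{y + v} = \sqrt{-430 - 409} = \sqrt{-839} = i \sqrt{839}$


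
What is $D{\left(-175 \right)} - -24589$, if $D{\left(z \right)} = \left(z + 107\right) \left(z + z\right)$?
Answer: $48389$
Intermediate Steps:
$D{\left(z \right)} = 2 z \left(107 + z\right)$ ($D{\left(z \right)} = \left(107 + z\right) 2 z = 2 z \left(107 + z\right)$)
$D{\left(-175 \right)} - -24589 = 2 \left(-175\right) \left(107 - 175\right) - -24589 = 2 \left(-175\right) \left(-68\right) + 24589 = 23800 + 24589 = 48389$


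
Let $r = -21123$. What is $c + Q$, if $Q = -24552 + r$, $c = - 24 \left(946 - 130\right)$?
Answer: $-65259$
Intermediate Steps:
$c = -19584$ ($c = \left(-24\right) 816 = -19584$)
$Q = -45675$ ($Q = -24552 - 21123 = -45675$)
$c + Q = -19584 - 45675 = -65259$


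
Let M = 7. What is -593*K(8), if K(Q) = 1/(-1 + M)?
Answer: -593/6 ≈ -98.833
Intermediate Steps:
K(Q) = ⅙ (K(Q) = 1/(-1 + 7) = 1/6 = ⅙)
-593*K(8) = -593*⅙ = -593/6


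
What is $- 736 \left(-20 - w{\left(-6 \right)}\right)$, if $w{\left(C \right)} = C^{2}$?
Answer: $41216$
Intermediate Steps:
$- 736 \left(-20 - w{\left(-6 \right)}\right) = - 736 \left(-20 - \left(-6\right)^{2}\right) = - 736 \left(-20 - 36\right) = \left(-736\right) \left(-56\right) = 41216$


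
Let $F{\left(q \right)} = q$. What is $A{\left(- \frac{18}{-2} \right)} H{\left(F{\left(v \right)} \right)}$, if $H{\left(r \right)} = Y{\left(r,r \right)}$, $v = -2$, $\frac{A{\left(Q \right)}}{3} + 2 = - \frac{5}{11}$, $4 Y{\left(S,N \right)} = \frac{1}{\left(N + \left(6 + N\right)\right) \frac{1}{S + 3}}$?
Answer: $- \frac{81}{88} \approx -0.92045$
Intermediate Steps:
$Y{\left(S,N \right)} = \frac{3 + S}{4 \left(6 + 2 N\right)}$ ($Y{\left(S,N \right)} = \frac{1}{4 \frac{N + \left(6 + N\right)}{S + 3}} = \frac{1}{4 \frac{6 + 2 N}{3 + S}} = \frac{\frac{1}{6 + 2 N} \left(3 + S\right)}{4} = \frac{3 + S}{4 \left(6 + 2 N\right)}$)
$A{\left(Q \right)} = - \frac{81}{11}$ ($A{\left(Q \right)} = -6 + 3 \left(- \frac{5}{11}\right) = -6 - \frac{15}{11} = - \frac{81}{11}$)
$H{\left(r \right)} = \frac{1}{8}$ ($H{\left(r \right)} = \frac{3 + r}{8 \left(3 + r\right)} = \frac{1}{8}$)
$A{\left(- \frac{18}{-2} \right)} H{\left(F{\left(v \right)} \right)} = \left(- \frac{81}{11}\right) \frac{1}{8} = - \frac{81}{88}$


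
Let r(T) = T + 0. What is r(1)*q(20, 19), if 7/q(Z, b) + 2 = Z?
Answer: 7/18 ≈ 0.38889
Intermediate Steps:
q(Z, b) = 7/(-2 + Z)
r(T) = T
r(1)*q(20, 19) = 1*(7/(-2 + 20)) = 1*(7/18) = 7/18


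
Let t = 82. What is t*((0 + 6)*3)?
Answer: 1476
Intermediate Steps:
t*((0 + 6)*3) = 82*((0 + 6)*3) = 82*(6*3) = 82*18 = 1476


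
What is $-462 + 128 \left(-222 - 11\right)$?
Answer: $-30286$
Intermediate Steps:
$-462 + 128 \left(-222 - 11\right) = -462 + 128 \left(-233\right) = -462 - 29824 = -30286$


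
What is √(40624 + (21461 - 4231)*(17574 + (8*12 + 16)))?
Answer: 2*√76192601 ≈ 17458.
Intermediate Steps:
√(40624 + (21461 - 4231)*(17574 + (8*12 + 16))) = √(40624 + 17230*(17574 + (96 + 16))) = √(40624 + 17230*(17574 + 112)) = √(40624 + 17230*17686) = √(40624 + 304729780) = √304770404 = 2*√76192601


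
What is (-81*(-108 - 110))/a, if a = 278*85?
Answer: 8829/11815 ≈ 0.74727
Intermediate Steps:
a = 23630
(-81*(-108 - 110))/a = -81*(-108 - 110)/23630 = -81*(-218)*(1/23630) = 17658*(1/23630) = 8829/11815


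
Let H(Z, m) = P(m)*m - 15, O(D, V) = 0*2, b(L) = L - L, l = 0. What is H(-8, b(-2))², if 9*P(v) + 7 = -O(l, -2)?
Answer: 225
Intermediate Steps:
b(L) = 0
O(D, V) = 0
P(v) = -7/9 (P(v) = -7/9 + (-1*0)/9 = -7/9 + (⅑)*0 = -7/9 + 0 = -7/9)
H(Z, m) = -15 - 7*m/9 (H(Z, m) = -7*m/9 - 15 = -15 - 7*m/9)
H(-8, b(-2))² = (-15 - 7/9*0)² = (-15 + 0)² = (-15)² = 225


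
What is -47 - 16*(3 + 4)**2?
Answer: -831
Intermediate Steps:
-47 - 16*(3 + 4)**2 = -47 - 16*7**2 = -47 - 16*49 = -47 - 784 = -831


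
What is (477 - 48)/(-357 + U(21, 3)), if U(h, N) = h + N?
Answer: -143/111 ≈ -1.2883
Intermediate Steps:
U(h, N) = N + h
(477 - 48)/(-357 + U(21, 3)) = (477 - 48)/(-357 + (3 + 21)) = 429/(-357 + 24) = 429/(-333) = 429*(-1/333) = -143/111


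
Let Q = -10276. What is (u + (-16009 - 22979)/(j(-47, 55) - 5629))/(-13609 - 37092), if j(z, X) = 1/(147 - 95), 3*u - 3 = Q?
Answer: 111144329/1648948623 ≈ 0.067403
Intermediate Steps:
u = -10273/3 (u = 1 + (⅓)*(-10276) = 1 - 10276/3 = -10273/3 ≈ -3424.3)
j(z, X) = 1/52
(u + (-16009 - 22979)/(j(-47, 55) - 5629))/(-13609 - 37092) = (-10273/3 + (-16009 - 22979)/(1/52 - 5629))/(-13609 - 37092) = (-10273/3 - 38988/(-292707/52))/(-50701) = (-10273/3 - 38988*(-52/292707))*(-1/50701) = (-10273/3 + 75088/10841)*(-1/50701) = -111144329/32523*(-1/50701) = 111144329/1648948623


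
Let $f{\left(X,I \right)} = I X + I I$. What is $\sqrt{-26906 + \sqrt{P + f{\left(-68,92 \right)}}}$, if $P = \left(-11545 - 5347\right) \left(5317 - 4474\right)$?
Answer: $\sqrt{-26906 + 6 i \sqrt{395493}} \approx 11.474 + 164.43 i$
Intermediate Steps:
$f{\left(X,I \right)} = I^{2} + I X$ ($f{\left(X,I \right)} = I X + I^{2} = I^{2} + I X$)
$P = -14239956$ ($P = \left(-16892\right) 843 = -14239956$)
$\sqrt{-26906 + \sqrt{P + f{\left(-68,92 \right)}}} = \sqrt{-26906 + \sqrt{-14239956 + 92 \left(92 - 68\right)}} = \sqrt{-26906 + \sqrt{-14239956 + 92 \cdot 24}} = \sqrt{-26906 + \sqrt{-14239956 + 2208}} = \sqrt{-26906 + \sqrt{-14237748}} = \sqrt{-26906 + 6 i \sqrt{395493}}$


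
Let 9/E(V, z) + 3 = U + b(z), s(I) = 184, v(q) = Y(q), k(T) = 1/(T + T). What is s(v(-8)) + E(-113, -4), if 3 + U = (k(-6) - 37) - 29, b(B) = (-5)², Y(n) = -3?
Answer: 103852/565 ≈ 183.81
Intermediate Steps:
k(T) = 1/(2*T)
b(B) = 25
v(q) = -3
U = -829/12 (U = -3 + (((½)/(-6) - 37) - 29) = -3 + (((½)*(-⅙) - 37) - 29) = -3 + ((-1/12 - 37) - 29) = -3 + (-445/12 - 29) = -3 - 793/12 = -829/12 ≈ -69.083)
E(V, z) = -108/565 (E(V, z) = 9/(-3 + (-829/12 + 25)) = 9/(-3 - 529/12) = 9/(-565/12) = 9*(-12/565) = -108/565)
s(v(-8)) + E(-113, -4) = 184 - 108/565 = 103852/565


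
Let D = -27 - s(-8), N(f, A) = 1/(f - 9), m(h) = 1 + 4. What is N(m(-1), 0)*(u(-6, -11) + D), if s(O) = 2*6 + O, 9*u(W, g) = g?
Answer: 145/18 ≈ 8.0556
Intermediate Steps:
m(h) = 5
u(W, g) = g/9
s(O) = 12 + O
N(f, A) = 1/(-9 + f)
D = -31 (D = -27 - (12 - 8) = -27 - 1*4 = -27 - 4 = -31)
N(m(-1), 0)*(u(-6, -11) + D) = ((⅑)*(-11) - 31)/(-9 + 5) = (-11/9 - 31)/(-4) = -¼*(-290/9) = 145/18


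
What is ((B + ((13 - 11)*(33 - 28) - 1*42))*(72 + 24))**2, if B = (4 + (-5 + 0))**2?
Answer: 8856576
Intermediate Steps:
B = 1 (B = (4 - 5)**2 = (-1)**2 = 1)
((B + ((13 - 11)*(33 - 28) - 1*42))*(72 + 24))**2 = ((1 + ((13 - 11)*(33 - 28) - 1*42))*(72 + 24))**2 = ((1 + (2*5 - 42))*96)**2 = ((1 + (10 - 42))*96)**2 = ((1 - 32)*96)**2 = (-31*96)**2 = (-2976)**2 = 8856576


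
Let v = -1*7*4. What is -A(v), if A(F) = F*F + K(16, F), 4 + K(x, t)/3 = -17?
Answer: -721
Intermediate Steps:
v = -28 (v = -7*4 = -28)
K(x, t) = -63 (K(x, t) = -12 + 3*(-17) = -12 - 51 = -63)
A(F) = -63 + F² (A(F) = F*F - 63 = F² - 63 = -63 + F²)
-A(v) = -(-63 + (-28)²) = -(-63 + 784) = -1*721 = -721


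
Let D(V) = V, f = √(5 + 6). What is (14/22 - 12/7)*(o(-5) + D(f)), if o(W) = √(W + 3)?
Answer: -83*√11/77 - 83*I*√2/77 ≈ -3.5751 - 1.5244*I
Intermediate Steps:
f = √11 ≈ 3.3166
o(W) = √(3 + W)
(14/22 - 12/7)*(o(-5) + D(f)) = (14/22 - 12/7)*(√(3 - 5) + √11) = (14*(1/22) - 12*⅐)*(√(-2) + √11) = (7/11 - 12/7)*(I*√2 + √11) = -83*(√11 + I*√2)/77 = -83*√11/77 - 83*I*√2/77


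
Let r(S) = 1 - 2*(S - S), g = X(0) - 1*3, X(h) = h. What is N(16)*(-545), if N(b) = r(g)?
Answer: -545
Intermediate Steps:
g = -3 (g = 0 - 1*3 = 0 - 3 = -3)
r(S) = 1 (r(S) = 1 - 2*0 = 1 + 0 = 1)
N(b) = 1
N(16)*(-545) = 1*(-545) = -545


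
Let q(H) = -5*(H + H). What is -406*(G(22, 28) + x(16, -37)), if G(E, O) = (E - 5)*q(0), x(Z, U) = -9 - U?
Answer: -11368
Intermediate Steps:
q(H) = -10*H
G(E, O) = 0 (G(E, O) = (E - 5)*(-10*0) = (-5 + E)*0 = 0)
-406*(G(22, 28) + x(16, -37)) = -406*(0 + (-9 - 1*(-37))) = -406*(0 + (-9 + 37)) = -406*(0 + 28) = -406*28 = -11368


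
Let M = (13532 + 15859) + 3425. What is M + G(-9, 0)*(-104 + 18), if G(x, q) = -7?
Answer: 33418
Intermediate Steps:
M = 32816 (M = 29391 + 3425 = 32816)
M + G(-9, 0)*(-104 + 18) = 32816 - 7*(-104 + 18) = 32816 - 7*(-86) = 32816 + 602 = 33418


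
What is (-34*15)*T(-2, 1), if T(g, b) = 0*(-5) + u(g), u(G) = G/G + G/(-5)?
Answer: -714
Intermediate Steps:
u(G) = 1 - G/5 (u(G) = 1 + G*(-⅕) = 1 - G/5)
T(g, b) = 1 - g/5 (T(g, b) = 0*(-5) + (1 - g/5) = 0 + (1 - g/5) = 1 - g/5)
(-34*15)*T(-2, 1) = (-34*15)*(1 - ⅕*(-2)) = -510*(1 + ⅖) = -510*7/5 = -714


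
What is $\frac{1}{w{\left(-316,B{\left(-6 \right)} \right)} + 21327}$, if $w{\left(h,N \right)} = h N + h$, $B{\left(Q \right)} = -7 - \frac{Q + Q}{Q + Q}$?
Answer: $\frac{1}{23539} \approx 4.2483 \cdot 10^{-5}$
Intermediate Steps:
$B{\left(Q \right)} = -8$ ($B{\left(Q \right)} = -7 - \frac{2 Q}{2 Q} = -7 - 2 Q \frac{1}{2 Q} = -7 - 1 = -8$)
$w{\left(h,N \right)} = h + N h$ ($w{\left(h,N \right)} = N h + h = h + N h$)
$\frac{1}{w{\left(-316,B{\left(-6 \right)} \right)} + 21327} = \frac{1}{- 316 \left(1 - 8\right) + 21327} = \frac{1}{\left(-316\right) \left(-7\right) + 21327} = \frac{1}{2212 + 21327} = \frac{1}{23539}$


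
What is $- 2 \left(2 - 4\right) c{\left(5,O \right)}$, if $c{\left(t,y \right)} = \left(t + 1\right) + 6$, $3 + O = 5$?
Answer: $48$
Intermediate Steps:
$O = 2$ ($O = -3 + 5 = 2$)
$c{\left(t,y \right)} = 7 + t$ ($c{\left(t,y \right)} = \left(1 + t\right) + 6 = 7 + t$)
$- 2 \left(2 - 4\right) c{\left(5,O \right)} = - 2 \left(2 - 4\right) \left(7 + 5\right) = - 2 \left(\left(-2\right) 12\right) = \left(-2\right) \left(-24\right) = 48$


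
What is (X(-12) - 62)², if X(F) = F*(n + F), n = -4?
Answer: 16900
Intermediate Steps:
X(F) = F*(-4 + F)
(X(-12) - 62)² = (-12*(-4 - 12) - 62)² = (-12*(-16) - 62)² = (192 - 62)² = 130² = 16900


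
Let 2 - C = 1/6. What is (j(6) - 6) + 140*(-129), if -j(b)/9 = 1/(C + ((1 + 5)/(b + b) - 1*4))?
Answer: -90303/5 ≈ -18061.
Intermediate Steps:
C = 11/6 (C = 2 - 1/6 = 2 - 1*⅙ = 2 - ⅙ = 11/6 ≈ 1.8333)
j(b) = -9/(-13/6 + 3/b) (j(b) = -9/(11/6 + ((1 + 5)/(b + b) - 1*4)) = -9/(11/6 + (6/((2*b)) - 4)) = -9/(11/6 + (6*(1/(2*b)) - 4)) = -9/(11/6 + (3/b - 4)) = -9/(11/6 + (-4 + 3/b)) = -9/(-13/6 + 3/b))
(j(6) - 6) + 140*(-129) = (54*6/(-18 + 13*6) - 6) + 140*(-129) = (54*6/(-18 + 78) - 6) - 18060 = (54*6/60 - 6) - 18060 = (54*6*(1/60) - 6) - 18060 = (27/5 - 6) - 18060 = -⅗ - 18060 = -90303/5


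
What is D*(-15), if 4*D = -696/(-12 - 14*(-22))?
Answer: 1305/148 ≈ 8.8176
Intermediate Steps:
D = -87/148 (D = (-696/(-12 - 14*(-22)))/4 = (-696/(-12 + 308))/4 = (-696/296)/4 = (-696*1/296)/4 = (¼)*(-87/37) = -87/148 ≈ -0.58784)
D*(-15) = -87/148*(-15) = 1305/148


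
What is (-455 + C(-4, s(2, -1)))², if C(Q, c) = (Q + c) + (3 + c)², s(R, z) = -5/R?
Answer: 3404025/16 ≈ 2.1275e+5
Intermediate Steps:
C(Q, c) = Q + c + (3 + c)²
(-455 + C(-4, s(2, -1)))² = (-455 + (-4 - 5/2 + (3 - 5/2)²))² = (-455 + (-4 - 5/2 + (½)²))² = (-455 + (-4 - 5/2 + ¼))² = (-455 - 25/4)² = (-1845/4)² = 3404025/16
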